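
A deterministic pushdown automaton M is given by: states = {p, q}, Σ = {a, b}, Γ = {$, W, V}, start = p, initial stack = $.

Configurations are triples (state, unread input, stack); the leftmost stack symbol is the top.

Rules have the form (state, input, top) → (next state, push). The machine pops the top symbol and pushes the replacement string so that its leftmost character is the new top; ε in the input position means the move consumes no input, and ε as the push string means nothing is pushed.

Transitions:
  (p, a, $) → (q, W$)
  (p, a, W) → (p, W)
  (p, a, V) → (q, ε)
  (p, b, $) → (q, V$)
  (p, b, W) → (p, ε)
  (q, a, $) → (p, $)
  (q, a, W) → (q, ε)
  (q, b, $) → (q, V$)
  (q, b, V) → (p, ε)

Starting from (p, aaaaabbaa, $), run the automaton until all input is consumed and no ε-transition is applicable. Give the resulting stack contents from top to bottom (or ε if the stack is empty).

(p, aaaaabbaa, $) ⊢ (q, aaaabbaa, W$) ⊢ (q, aaabbaa, $) ⊢ (p, aabbaa, $) ⊢ (q, abbaa, W$) ⊢ (q, bbaa, $) ⊢ (q, baa, V$) ⊢ (p, aa, $) ⊢ (q, a, W$) ⊢ (q, ε, $)
All input consumed in state q with stack $.

$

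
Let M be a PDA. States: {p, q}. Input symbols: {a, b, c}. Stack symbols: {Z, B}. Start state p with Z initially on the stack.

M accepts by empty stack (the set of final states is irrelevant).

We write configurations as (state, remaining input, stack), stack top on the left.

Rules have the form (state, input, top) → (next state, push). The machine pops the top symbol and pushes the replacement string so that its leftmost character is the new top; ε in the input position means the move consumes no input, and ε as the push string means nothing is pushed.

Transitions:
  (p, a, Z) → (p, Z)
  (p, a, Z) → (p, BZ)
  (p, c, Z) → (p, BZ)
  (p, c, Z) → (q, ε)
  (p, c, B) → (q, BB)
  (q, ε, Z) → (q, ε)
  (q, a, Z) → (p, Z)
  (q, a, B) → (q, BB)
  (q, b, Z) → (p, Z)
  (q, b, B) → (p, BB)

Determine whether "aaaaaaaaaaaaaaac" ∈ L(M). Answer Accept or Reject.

One accepting computation: (p, aaaaaaaaaaaaaaac, Z) ⊢ (p, aaaaaaaaaaaaaac, Z) ⊢ (p, aaaaaaaaaaaaac, Z) ⊢ (p, aaaaaaaaaaaac, Z) ⊢ (p, aaaaaaaaaaac, Z) ⊢ (p, aaaaaaaaaac, Z) ⊢ (p, aaaaaaaaac, Z) ⊢ (p, aaaaaaaac, Z) ⊢ (p, aaaaaaac, Z) ⊢ (p, aaaaaac, Z) ⊢ (p, aaaaac, Z) ⊢ (p, aaaac, Z) ⊢ (p, aaac, Z) ⊢ (p, aac, Z) ⊢ (p, ac, Z) ⊢ (p, c, Z) ⊢ (q, ε, ε)
All input consumed and the stack is empty.

Accept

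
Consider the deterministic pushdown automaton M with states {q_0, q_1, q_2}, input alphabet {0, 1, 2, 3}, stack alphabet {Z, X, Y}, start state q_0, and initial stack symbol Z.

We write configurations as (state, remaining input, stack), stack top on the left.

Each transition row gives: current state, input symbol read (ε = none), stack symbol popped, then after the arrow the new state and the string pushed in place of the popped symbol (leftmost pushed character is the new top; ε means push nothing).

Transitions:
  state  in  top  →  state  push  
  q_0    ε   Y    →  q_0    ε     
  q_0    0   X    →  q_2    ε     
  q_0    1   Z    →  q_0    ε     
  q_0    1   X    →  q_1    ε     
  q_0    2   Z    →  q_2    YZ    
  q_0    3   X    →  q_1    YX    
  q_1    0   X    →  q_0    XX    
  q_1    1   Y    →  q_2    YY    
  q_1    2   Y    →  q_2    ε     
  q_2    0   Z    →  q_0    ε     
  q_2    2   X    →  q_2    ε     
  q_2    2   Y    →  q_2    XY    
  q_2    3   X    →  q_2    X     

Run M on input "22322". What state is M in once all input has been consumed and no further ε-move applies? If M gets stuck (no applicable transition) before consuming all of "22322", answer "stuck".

q_2

(q_0, 22322, Z) ⊢ (q_2, 2322, YZ) ⊢ (q_2, 322, XYZ) ⊢ (q_2, 22, XYZ) ⊢ (q_2, 2, YZ) ⊢ (q_2, ε, XYZ)
All input consumed; M is in state q_2.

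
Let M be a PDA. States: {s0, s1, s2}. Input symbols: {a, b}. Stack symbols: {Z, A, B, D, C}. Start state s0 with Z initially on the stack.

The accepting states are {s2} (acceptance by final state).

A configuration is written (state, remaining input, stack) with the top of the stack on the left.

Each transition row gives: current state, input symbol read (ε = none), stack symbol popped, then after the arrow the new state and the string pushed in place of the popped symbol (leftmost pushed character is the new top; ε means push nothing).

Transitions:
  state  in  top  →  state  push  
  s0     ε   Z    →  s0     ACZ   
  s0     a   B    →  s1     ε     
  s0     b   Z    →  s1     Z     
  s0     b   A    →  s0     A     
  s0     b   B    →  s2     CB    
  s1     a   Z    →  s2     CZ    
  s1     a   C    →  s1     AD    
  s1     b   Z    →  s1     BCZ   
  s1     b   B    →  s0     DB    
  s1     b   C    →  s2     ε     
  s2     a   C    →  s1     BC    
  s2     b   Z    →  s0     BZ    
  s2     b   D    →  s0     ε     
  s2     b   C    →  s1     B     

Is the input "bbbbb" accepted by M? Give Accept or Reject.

No computation consumes all input and reaches a final state.

Reject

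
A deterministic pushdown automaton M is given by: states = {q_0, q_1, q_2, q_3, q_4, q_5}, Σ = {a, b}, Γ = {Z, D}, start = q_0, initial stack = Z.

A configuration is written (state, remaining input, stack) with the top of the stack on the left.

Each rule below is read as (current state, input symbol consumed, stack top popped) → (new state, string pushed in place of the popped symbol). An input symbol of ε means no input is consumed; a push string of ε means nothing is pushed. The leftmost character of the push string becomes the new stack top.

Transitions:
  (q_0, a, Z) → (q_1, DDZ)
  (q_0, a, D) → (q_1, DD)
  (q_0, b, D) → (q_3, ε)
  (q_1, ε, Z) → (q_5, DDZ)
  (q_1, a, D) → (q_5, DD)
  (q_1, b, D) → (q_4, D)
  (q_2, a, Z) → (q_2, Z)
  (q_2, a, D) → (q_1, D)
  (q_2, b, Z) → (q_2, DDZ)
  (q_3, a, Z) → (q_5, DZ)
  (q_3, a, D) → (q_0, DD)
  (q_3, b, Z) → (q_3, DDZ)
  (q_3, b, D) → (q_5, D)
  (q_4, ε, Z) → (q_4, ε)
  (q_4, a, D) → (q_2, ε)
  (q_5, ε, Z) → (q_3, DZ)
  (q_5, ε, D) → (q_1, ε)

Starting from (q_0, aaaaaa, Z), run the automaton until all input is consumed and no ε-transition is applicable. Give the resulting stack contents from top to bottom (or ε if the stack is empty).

(q_0, aaaaaa, Z) ⊢ (q_1, aaaaa, DDZ) ⊢ (q_5, aaaa, DDDZ) ⊢ (q_1, aaaa, DDZ) ⊢ (q_5, aaa, DDDZ) ⊢ (q_1, aaa, DDZ) ⊢ (q_5, aa, DDDZ) ⊢ (q_1, aa, DDZ) ⊢ (q_5, a, DDDZ) ⊢ (q_1, a, DDZ) ⊢ (q_5, ε, DDDZ) ⊢ (q_1, ε, DDZ)
All input consumed in state q_1 with stack DDZ.

DDZ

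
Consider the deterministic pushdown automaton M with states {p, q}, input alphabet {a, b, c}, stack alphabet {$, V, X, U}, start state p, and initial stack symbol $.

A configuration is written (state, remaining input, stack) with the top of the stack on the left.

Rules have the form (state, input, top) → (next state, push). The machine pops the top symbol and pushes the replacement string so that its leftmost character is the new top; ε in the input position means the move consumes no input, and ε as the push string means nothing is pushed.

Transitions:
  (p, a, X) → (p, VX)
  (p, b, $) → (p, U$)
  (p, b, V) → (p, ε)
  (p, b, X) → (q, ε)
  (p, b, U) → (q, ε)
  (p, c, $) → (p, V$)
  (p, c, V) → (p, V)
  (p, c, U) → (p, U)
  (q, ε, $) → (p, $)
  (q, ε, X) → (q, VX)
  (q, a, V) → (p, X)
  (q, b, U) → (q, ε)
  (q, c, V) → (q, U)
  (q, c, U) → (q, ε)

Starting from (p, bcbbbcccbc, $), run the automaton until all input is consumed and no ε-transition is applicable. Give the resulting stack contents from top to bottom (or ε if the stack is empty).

(p, bcbbbcccbc, $)
  read b, top $: go to p, push U$ → (p, cbbbcccbc, U$)
  read c, top U: go to p, push U → (p, bbbcccbc, U$)
  read b, top U: go to q, push ε → (q, bbcccbc, $)
  ε-move, top $: go to p, push $ → (p, bbcccbc, $)
  read b, top $: go to p, push U$ → (p, bcccbc, U$)
  read b, top U: go to q, push ε → (q, cccbc, $)
  ε-move, top $: go to p, push $ → (p, cccbc, $)
  read c, top $: go to p, push V$ → (p, ccbc, V$)
  read c, top V: go to p, push V → (p, cbc, V$)
  read c, top V: go to p, push V → (p, bc, V$)
  read b, top V: go to p, push ε → (p, c, $)
  read c, top $: go to p, push V$ → (p, ε, V$)
All input consumed in state p with stack V$.

V$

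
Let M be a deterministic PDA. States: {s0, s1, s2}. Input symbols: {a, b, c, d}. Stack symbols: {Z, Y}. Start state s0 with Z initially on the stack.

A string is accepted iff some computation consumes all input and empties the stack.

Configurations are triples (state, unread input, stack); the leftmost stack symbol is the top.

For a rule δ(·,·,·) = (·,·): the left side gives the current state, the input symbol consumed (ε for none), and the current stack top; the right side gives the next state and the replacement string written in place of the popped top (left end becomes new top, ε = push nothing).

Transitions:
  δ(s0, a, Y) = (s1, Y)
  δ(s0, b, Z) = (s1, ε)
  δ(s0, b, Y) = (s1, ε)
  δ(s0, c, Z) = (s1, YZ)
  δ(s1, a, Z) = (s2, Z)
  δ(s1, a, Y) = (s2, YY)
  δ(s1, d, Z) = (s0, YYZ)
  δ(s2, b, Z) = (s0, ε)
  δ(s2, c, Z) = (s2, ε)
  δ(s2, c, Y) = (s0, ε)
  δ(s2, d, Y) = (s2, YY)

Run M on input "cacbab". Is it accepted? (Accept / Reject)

(s0, cacbab, Z) ⊢ (s1, acbab, YZ) ⊢ (s2, cbab, YYZ) ⊢ (s0, bab, YZ) ⊢ (s1, ab, Z) ⊢ (s2, b, Z) ⊢ (s0, ε, ε)
All input consumed and the stack is empty.

Accept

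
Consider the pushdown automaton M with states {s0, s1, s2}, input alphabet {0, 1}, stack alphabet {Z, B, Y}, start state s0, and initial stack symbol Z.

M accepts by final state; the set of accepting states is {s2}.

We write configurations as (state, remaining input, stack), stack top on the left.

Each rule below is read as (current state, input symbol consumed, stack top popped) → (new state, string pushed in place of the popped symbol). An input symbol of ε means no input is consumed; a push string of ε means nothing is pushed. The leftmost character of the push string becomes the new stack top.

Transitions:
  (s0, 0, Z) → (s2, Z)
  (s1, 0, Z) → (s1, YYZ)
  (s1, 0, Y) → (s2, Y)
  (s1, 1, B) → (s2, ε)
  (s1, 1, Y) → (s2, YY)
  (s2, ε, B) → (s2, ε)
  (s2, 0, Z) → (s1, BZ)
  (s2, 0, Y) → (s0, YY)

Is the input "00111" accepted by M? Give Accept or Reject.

Reject

No computation consumes all input and reaches a final state.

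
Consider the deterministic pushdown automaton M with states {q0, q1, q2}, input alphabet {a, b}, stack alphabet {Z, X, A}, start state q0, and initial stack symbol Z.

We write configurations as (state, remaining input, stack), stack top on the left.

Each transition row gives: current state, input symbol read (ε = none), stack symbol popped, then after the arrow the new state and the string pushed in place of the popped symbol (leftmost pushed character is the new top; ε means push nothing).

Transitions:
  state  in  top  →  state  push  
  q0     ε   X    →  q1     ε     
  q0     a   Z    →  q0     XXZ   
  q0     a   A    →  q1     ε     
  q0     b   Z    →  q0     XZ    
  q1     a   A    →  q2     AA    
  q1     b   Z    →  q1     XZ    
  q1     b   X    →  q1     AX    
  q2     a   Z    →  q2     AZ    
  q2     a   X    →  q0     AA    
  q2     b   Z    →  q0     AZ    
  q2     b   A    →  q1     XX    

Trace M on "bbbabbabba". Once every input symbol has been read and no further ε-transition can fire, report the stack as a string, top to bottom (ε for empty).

AAXXAXXAXZ

(q0, bbbabbabba, Z) ⊢ (q0, bbabbabba, XZ) ⊢ (q1, bbabbabba, Z) ⊢ (q1, babbabba, XZ) ⊢ (q1, abbabba, AXZ) ⊢ (q2, bbabba, AAXZ) ⊢ (q1, babba, XXAXZ) ⊢ (q1, abba, AXXAXZ) ⊢ (q2, bba, AAXXAXZ) ⊢ (q1, ba, XXAXXAXZ) ⊢ (q1, a, AXXAXXAXZ) ⊢ (q2, ε, AAXXAXXAXZ)
All input consumed in state q2 with stack AAXXAXXAXZ.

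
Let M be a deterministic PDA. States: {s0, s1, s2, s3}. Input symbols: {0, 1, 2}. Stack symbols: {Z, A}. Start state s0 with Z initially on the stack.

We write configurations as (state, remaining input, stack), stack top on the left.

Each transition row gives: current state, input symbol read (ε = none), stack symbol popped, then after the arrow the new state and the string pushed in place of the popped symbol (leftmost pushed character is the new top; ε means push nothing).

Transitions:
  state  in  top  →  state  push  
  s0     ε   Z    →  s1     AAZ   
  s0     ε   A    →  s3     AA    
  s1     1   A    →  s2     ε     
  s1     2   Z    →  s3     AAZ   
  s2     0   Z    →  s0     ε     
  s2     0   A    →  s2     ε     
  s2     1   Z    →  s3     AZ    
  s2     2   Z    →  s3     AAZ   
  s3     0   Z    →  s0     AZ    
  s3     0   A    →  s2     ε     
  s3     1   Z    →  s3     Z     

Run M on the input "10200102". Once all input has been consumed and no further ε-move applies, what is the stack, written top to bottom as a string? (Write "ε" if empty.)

(s0, 10200102, Z) ⊢ (s1, 10200102, AAZ) ⊢ (s2, 0200102, AZ) ⊢ (s2, 200102, Z) ⊢ (s3, 00102, AAZ) ⊢ (s2, 0102, AZ) ⊢ (s2, 102, Z) ⊢ (s3, 02, AZ) ⊢ (s2, 2, Z) ⊢ (s3, ε, AAZ)
All input consumed in state s3 with stack AAZ.

AAZ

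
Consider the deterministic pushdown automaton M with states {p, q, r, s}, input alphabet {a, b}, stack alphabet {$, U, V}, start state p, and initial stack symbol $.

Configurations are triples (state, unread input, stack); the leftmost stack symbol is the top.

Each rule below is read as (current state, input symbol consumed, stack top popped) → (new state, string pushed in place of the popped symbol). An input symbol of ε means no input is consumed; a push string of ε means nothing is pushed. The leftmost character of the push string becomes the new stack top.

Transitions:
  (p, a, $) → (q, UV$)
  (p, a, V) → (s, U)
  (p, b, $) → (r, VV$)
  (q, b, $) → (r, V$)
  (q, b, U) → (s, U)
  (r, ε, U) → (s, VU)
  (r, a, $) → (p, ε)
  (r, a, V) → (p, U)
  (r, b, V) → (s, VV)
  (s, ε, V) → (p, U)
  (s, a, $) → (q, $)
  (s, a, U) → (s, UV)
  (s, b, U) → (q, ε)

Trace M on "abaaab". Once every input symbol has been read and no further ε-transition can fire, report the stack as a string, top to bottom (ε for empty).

(p, abaaab, $)
  read a, top $: go to q, push UV$ → (q, baaab, UV$)
  read b, top U: go to s, push U → (s, aaab, UV$)
  read a, top U: go to s, push UV → (s, aab, UVV$)
  read a, top U: go to s, push UV → (s, ab, UVVV$)
  read a, top U: go to s, push UV → (s, b, UVVVV$)
  read b, top U: go to q, push ε → (q, ε, VVVV$)
All input consumed in state q with stack VVVV$.

VVVV$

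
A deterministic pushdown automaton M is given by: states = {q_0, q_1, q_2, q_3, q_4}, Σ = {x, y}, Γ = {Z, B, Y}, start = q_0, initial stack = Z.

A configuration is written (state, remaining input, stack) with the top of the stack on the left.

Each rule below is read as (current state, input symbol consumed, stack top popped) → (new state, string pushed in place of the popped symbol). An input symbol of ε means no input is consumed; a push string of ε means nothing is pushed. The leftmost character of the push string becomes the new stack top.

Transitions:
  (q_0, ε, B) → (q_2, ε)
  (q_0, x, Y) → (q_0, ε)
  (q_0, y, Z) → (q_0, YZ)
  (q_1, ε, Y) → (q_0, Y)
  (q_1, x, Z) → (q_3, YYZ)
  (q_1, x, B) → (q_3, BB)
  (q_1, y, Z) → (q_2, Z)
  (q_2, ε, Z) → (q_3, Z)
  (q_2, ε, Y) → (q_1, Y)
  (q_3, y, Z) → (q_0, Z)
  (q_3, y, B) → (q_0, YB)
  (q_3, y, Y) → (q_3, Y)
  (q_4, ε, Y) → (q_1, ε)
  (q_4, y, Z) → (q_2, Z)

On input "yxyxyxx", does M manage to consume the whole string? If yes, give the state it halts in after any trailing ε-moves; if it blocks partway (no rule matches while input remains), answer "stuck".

stuck

(q_0, yxyxyxx, Z) ⊢ (q_0, xyxyxx, YZ) ⊢ (q_0, yxyxx, Z) ⊢ (q_0, xyxx, YZ) ⊢ (q_0, yxx, Z) ⊢ (q_0, xx, YZ) ⊢ (q_0, x, Z)
No transition for (q_0, x, top Z); M blocks with input x remaining.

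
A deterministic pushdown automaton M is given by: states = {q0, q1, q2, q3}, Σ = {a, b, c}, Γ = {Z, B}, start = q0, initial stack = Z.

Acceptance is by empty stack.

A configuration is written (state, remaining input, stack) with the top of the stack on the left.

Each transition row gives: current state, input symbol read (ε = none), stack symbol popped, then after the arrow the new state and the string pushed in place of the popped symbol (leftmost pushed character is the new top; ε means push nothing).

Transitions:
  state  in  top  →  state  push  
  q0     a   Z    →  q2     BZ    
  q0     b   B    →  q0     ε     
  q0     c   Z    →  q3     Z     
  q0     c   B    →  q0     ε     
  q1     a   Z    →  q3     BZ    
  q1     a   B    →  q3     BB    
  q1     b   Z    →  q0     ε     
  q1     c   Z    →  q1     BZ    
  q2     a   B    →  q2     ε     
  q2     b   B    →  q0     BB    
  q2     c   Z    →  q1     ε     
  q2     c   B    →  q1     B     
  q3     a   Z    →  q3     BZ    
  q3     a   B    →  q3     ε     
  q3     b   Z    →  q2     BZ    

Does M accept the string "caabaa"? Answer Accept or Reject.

(q0, caabaa, Z) ⊢ (q3, aabaa, Z) ⊢ (q3, abaa, BZ) ⊢ (q3, baa, Z) ⊢ (q2, aa, BZ) ⊢ (q2, a, Z)
No transition applies at (q2, a, Z); input not fully consumed.

Reject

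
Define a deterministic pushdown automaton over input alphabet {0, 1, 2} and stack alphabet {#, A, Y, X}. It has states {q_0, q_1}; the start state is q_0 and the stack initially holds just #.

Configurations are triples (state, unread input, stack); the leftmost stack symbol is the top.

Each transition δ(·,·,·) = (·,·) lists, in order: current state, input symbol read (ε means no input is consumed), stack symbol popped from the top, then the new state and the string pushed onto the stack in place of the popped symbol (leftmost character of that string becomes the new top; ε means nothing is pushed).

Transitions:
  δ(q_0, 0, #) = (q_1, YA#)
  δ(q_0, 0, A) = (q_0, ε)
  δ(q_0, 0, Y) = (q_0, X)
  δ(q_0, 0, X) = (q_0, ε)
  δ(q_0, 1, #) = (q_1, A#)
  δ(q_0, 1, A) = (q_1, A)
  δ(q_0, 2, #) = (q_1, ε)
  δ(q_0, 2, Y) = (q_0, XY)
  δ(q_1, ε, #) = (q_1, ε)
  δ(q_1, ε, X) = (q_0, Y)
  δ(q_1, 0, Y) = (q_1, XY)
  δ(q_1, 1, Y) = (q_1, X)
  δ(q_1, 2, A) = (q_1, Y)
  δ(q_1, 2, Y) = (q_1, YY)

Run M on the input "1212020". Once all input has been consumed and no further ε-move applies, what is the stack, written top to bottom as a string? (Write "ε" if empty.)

Y#

(q_0, 1212020, #)
  read 1, top #: go to q_1, push A# → (q_1, 212020, A#)
  read 2, top A: go to q_1, push Y → (q_1, 12020, Y#)
  read 1, top Y: go to q_1, push X → (q_1, 2020, X#)
  ε-move, top X: go to q_0, push Y → (q_0, 2020, Y#)
  read 2, top Y: go to q_0, push XY → (q_0, 020, XY#)
  read 0, top X: go to q_0, push ε → (q_0, 20, Y#)
  read 2, top Y: go to q_0, push XY → (q_0, 0, XY#)
  read 0, top X: go to q_0, push ε → (q_0, ε, Y#)
All input consumed in state q_0 with stack Y#.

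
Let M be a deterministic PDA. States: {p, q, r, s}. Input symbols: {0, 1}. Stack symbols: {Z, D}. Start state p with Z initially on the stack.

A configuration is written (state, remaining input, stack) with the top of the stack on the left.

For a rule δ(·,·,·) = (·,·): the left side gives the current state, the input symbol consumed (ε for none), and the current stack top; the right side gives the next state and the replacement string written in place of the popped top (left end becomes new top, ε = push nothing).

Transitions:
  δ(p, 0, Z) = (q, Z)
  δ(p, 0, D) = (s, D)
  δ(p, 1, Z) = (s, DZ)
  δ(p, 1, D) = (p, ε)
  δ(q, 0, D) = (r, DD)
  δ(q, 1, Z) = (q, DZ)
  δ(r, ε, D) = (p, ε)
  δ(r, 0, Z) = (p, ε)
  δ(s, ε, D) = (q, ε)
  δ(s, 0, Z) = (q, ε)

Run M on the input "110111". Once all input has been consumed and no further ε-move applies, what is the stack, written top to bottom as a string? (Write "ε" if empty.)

DZ

(p, 110111, Z)
  read 1, top Z: go to s, push DZ → (s, 10111, DZ)
  ε-move, top D: go to q, push ε → (q, 10111, Z)
  read 1, top Z: go to q, push DZ → (q, 0111, DZ)
  read 0, top D: go to r, push DD → (r, 111, DDZ)
  ε-move, top D: go to p, push ε → (p, 111, DZ)
  read 1, top D: go to p, push ε → (p, 11, Z)
  read 1, top Z: go to s, push DZ → (s, 1, DZ)
  ε-move, top D: go to q, push ε → (q, 1, Z)
  read 1, top Z: go to q, push DZ → (q, ε, DZ)
All input consumed in state q with stack DZ.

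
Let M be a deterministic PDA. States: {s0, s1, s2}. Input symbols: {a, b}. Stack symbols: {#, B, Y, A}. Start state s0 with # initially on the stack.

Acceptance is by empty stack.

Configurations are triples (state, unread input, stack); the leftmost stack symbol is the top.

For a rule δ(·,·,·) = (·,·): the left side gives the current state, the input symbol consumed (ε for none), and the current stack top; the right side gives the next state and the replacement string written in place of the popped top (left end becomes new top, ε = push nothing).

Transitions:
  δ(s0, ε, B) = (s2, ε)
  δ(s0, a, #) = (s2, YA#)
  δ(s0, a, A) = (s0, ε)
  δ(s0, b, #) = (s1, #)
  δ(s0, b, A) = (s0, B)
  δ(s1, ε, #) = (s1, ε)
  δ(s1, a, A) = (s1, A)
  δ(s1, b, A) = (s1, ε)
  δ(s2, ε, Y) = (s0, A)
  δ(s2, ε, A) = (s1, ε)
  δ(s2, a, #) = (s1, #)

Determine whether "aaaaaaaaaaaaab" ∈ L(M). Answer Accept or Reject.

(s0, aaaaaaaaaaaaab, #)
  read a, top #: go to s2, push YA# → (s2, aaaaaaaaaaaab, YA#)
  ε-move, top Y: go to s0, push A → (s0, aaaaaaaaaaaab, AA#)
  read a, top A: go to s0, push ε → (s0, aaaaaaaaaaab, A#)
  read a, top A: go to s0, push ε → (s0, aaaaaaaaaab, #)
  read a, top #: go to s2, push YA# → (s2, aaaaaaaaab, YA#)
  ε-move, top Y: go to s0, push A → (s0, aaaaaaaaab, AA#)
  read a, top A: go to s0, push ε → (s0, aaaaaaaab, A#)
  read a, top A: go to s0, push ε → (s0, aaaaaaab, #)
  read a, top #: go to s2, push YA# → (s2, aaaaaab, YA#)
  ε-move, top Y: go to s0, push A → (s0, aaaaaab, AA#)
  read a, top A: go to s0, push ε → (s0, aaaaab, A#)
  read a, top A: go to s0, push ε → (s0, aaaab, #)
  read a, top #: go to s2, push YA# → (s2, aaab, YA#)
  ε-move, top Y: go to s0, push A → (s0, aaab, AA#)
  read a, top A: go to s0, push ε → (s0, aab, A#)
  read a, top A: go to s0, push ε → (s0, ab, #)
  read a, top #: go to s2, push YA# → (s2, b, YA#)
  ε-move, top Y: go to s0, push A → (s0, b, AA#)
  read b, top A: go to s0, push B → (s0, ε, BA#)
  ε-move, top B: go to s2, push ε → (s2, ε, A#)
  ε-move, top A: go to s1, push ε → (s1, ε, #)
  ε-move, top #: go to s1, push ε → (s1, ε, ε)
All input consumed and the stack is empty.

Accept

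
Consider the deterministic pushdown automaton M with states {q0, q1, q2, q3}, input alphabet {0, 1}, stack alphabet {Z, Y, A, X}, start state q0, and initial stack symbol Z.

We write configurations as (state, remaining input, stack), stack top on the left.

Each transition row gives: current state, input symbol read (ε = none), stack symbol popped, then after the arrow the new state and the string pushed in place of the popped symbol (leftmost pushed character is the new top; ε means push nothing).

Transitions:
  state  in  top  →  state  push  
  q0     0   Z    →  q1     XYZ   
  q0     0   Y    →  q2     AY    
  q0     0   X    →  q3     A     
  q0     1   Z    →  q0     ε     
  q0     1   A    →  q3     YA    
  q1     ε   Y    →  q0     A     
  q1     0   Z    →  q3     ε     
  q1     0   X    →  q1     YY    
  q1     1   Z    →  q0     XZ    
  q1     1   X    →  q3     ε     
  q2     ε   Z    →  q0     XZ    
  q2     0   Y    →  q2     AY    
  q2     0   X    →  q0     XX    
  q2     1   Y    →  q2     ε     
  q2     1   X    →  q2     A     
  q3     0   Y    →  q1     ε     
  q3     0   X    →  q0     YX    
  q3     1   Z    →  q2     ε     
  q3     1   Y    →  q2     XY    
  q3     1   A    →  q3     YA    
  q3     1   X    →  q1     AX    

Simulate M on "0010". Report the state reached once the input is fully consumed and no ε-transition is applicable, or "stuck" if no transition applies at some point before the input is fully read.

(q0, 0010, Z)
  read 0, top Z: go to q1, push XYZ → (q1, 010, XYZ)
  read 0, top X: go to q1, push YY → (q1, 10, YYYZ)
  ε-move, top Y: go to q0, push A → (q0, 10, AYYZ)
  read 1, top A: go to q3, push YA → (q3, 0, YAYYZ)
  read 0, top Y: go to q1, push ε → (q1, ε, AYYZ)
All input consumed; M is in state q1.

q1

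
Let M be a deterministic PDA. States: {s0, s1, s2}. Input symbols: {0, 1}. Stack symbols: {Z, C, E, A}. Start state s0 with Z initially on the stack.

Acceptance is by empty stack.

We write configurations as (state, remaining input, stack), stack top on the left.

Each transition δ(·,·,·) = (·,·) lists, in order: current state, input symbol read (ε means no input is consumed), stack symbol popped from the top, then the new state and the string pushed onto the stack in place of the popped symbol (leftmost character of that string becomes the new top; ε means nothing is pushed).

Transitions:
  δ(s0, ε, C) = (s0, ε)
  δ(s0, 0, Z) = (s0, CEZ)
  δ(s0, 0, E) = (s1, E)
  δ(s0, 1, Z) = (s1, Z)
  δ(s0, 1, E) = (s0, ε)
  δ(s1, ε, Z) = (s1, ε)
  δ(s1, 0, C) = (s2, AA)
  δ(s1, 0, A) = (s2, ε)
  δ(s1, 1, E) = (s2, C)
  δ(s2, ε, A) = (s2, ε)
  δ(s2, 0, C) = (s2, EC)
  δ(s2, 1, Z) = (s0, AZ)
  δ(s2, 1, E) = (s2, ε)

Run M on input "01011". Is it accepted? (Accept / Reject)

Accept

(s0, 01011, Z) ⊢ (s0, 1011, CEZ) ⊢ (s0, 1011, EZ) ⊢ (s0, 011, Z) ⊢ (s0, 11, CEZ) ⊢ (s0, 11, EZ) ⊢ (s0, 1, Z) ⊢ (s1, ε, Z) ⊢ (s1, ε, ε)
All input consumed and the stack is empty.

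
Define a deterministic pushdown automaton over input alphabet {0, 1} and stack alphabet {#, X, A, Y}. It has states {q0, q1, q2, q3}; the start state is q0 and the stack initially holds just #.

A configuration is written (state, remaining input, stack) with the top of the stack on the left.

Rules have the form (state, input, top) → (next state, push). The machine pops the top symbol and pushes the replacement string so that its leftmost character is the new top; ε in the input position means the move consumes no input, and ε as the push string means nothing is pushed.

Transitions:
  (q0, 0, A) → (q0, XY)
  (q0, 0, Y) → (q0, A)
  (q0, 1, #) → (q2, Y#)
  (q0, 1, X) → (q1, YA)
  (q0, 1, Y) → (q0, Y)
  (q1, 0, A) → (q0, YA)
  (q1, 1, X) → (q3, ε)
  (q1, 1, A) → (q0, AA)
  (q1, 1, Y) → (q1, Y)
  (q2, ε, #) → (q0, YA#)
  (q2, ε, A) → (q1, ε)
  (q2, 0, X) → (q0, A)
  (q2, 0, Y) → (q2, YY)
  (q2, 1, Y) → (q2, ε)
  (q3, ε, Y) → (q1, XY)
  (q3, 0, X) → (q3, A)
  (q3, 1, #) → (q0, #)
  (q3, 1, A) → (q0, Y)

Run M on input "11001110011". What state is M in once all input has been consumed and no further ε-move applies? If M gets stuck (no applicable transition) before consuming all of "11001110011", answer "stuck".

(q0, 11001110011, #)
  read 1, top #: go to q2, push Y# → (q2, 1001110011, Y#)
  read 1, top Y: go to q2, push ε → (q2, 001110011, #)
  ε-move, top #: go to q0, push YA# → (q0, 001110011, YA#)
  read 0, top Y: go to q0, push A → (q0, 01110011, AA#)
  read 0, top A: go to q0, push XY → (q0, 1110011, XYA#)
  read 1, top X: go to q1, push YA → (q1, 110011, YAYA#)
  read 1, top Y: go to q1, push Y → (q1, 10011, YAYA#)
  read 1, top Y: go to q1, push Y → (q1, 0011, YAYA#)
No transition for (q1, 0, top Y); M blocks with input 0011 remaining.

stuck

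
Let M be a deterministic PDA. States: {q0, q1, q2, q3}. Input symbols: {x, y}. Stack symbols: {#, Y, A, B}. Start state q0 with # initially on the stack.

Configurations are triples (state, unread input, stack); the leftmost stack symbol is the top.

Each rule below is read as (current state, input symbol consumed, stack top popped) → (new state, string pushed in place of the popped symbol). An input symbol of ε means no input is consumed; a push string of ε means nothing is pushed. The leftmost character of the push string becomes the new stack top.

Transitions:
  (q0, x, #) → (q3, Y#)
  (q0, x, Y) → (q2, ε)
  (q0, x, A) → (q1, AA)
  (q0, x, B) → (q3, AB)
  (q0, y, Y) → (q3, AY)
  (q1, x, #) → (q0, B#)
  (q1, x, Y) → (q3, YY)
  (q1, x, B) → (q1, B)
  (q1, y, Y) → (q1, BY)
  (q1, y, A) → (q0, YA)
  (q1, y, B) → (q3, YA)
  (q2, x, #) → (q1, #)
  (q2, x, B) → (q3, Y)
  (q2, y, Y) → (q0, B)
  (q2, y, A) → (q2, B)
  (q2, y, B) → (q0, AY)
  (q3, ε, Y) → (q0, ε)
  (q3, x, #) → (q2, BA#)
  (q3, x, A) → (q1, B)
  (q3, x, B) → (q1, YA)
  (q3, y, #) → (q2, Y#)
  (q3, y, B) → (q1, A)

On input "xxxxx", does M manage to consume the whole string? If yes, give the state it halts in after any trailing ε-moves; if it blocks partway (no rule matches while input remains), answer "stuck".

(q0, xxxxx, #)
  read x, top #: go to q3, push Y# → (q3, xxxx, Y#)
  ε-move, top Y: go to q0, push ε → (q0, xxxx, #)
  read x, top #: go to q3, push Y# → (q3, xxx, Y#)
  ε-move, top Y: go to q0, push ε → (q0, xxx, #)
  read x, top #: go to q3, push Y# → (q3, xx, Y#)
  ε-move, top Y: go to q0, push ε → (q0, xx, #)
  read x, top #: go to q3, push Y# → (q3, x, Y#)
  ε-move, top Y: go to q0, push ε → (q0, x, #)
  read x, top #: go to q3, push Y# → (q3, ε, Y#)
  ε-move, top Y: go to q0, push ε → (q0, ε, #)
All input consumed; M is in state q0.

q0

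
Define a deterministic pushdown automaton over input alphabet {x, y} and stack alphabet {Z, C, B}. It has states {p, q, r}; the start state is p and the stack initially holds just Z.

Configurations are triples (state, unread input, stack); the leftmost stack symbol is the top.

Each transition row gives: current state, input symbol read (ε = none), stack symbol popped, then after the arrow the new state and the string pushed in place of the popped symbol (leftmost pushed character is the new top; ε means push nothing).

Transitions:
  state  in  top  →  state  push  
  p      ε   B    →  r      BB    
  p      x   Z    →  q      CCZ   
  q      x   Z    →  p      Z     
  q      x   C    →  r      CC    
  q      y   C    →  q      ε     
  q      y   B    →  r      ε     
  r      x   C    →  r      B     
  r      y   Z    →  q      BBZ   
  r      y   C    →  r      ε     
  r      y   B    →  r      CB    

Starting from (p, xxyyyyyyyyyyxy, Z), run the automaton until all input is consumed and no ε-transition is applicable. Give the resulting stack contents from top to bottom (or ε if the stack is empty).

CBBZ

(p, xxyyyyyyyyyyxy, Z)
  read x, top Z: go to q, push CCZ → (q, xyyyyyyyyyyxy, CCZ)
  read x, top C: go to r, push CC → (r, yyyyyyyyyyxy, CCCZ)
  read y, top C: go to r, push ε → (r, yyyyyyyyyxy, CCZ)
  read y, top C: go to r, push ε → (r, yyyyyyyyxy, CZ)
  read y, top C: go to r, push ε → (r, yyyyyyyxy, Z)
  read y, top Z: go to q, push BBZ → (q, yyyyyyxy, BBZ)
  read y, top B: go to r, push ε → (r, yyyyyxy, BZ)
  read y, top B: go to r, push CB → (r, yyyyxy, CBZ)
  read y, top C: go to r, push ε → (r, yyyxy, BZ)
  read y, top B: go to r, push CB → (r, yyxy, CBZ)
  read y, top C: go to r, push ε → (r, yxy, BZ)
  read y, top B: go to r, push CB → (r, xy, CBZ)
  read x, top C: go to r, push B → (r, y, BBZ)
  read y, top B: go to r, push CB → (r, ε, CBBZ)
All input consumed in state r with stack CBBZ.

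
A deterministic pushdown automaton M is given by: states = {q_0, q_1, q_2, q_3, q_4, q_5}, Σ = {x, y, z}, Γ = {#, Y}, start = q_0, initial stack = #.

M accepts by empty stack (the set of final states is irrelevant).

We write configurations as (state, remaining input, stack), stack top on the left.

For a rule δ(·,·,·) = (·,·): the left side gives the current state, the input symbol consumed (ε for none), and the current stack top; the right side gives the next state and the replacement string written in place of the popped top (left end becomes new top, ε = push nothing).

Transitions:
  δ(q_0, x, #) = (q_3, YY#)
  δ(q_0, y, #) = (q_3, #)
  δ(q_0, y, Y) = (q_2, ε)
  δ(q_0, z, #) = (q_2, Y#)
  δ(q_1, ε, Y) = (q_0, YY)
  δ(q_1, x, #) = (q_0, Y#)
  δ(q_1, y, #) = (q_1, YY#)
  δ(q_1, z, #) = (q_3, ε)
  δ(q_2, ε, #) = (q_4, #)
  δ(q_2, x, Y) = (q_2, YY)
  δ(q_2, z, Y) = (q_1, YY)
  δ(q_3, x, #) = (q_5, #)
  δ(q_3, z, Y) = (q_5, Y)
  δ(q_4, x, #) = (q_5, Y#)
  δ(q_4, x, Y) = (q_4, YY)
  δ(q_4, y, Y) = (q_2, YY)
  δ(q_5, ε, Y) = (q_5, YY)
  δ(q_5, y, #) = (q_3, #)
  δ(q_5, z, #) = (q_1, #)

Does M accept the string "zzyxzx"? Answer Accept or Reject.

Reject

(q_0, zzyxzx, #) ⊢ (q_2, zyxzx, Y#) ⊢ (q_1, yxzx, YY#) ⊢ (q_0, yxzx, YYY#) ⊢ (q_2, xzx, YY#) ⊢ (q_2, zx, YYY#) ⊢ (q_1, x, YYYY#) ⊢ (q_0, x, YYYYY#)
No transition applies at (q_0, x, YYYYY#); input not fully consumed.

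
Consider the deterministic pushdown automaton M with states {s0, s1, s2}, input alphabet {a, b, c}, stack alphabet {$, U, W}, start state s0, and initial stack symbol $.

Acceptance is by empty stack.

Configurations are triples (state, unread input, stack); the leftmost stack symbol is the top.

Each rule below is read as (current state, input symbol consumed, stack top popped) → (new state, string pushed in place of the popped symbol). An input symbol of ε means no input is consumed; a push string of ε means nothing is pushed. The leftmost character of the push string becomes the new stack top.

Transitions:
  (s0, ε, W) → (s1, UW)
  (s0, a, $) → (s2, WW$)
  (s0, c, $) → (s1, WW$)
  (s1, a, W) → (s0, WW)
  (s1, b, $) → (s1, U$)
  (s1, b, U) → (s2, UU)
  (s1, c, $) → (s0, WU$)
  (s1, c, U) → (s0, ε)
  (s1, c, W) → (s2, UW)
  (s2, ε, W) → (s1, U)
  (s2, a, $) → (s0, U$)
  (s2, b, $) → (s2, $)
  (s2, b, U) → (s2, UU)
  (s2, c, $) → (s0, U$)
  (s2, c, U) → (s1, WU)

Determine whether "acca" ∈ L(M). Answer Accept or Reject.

(s0, acca, $) ⊢ (s2, cca, WW$) ⊢ (s1, cca, UW$) ⊢ (s0, ca, W$) ⊢ (s1, ca, UW$) ⊢ (s0, a, W$) ⊢ (s1, a, UW$)
No transition applies at (s1, a, UW$); input not fully consumed.

Reject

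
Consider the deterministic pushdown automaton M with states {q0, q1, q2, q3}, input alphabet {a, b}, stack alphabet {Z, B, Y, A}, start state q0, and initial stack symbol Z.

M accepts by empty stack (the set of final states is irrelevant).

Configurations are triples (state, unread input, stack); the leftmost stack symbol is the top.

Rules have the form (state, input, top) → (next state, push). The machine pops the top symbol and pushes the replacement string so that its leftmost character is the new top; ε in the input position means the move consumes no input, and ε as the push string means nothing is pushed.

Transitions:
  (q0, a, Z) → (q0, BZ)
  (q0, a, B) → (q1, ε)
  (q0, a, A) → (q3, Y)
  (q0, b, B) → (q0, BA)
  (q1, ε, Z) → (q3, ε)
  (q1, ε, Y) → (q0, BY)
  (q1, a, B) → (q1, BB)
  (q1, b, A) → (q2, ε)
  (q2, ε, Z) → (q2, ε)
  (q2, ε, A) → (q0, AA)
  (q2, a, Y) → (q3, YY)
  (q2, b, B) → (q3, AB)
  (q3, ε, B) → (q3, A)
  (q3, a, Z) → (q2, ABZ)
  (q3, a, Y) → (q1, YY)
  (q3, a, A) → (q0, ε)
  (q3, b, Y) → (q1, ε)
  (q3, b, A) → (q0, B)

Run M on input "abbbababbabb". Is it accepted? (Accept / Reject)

Accept

(q0, abbbababbabb, Z)
  read a, top Z: go to q0, push BZ → (q0, bbbababbabb, BZ)
  read b, top B: go to q0, push BA → (q0, bbababbabb, BAZ)
  read b, top B: go to q0, push BA → (q0, bababbabb, BAAZ)
  read b, top B: go to q0, push BA → (q0, ababbabb, BAAAZ)
  read a, top B: go to q1, push ε → (q1, babbabb, AAAZ)
  read b, top A: go to q2, push ε → (q2, abbabb, AAZ)
  ε-move, top A: go to q0, push AA → (q0, abbabb, AAAZ)
  read a, top A: go to q3, push Y → (q3, bbabb, YAAZ)
  read b, top Y: go to q1, push ε → (q1, babb, AAZ)
  read b, top A: go to q2, push ε → (q2, abb, AZ)
  ε-move, top A: go to q0, push AA → (q0, abb, AAZ)
  read a, top A: go to q3, push Y → (q3, bb, YAZ)
  read b, top Y: go to q1, push ε → (q1, b, AZ)
  read b, top A: go to q2, push ε → (q2, ε, Z)
  ε-move, top Z: go to q2, push ε → (q2, ε, ε)
All input consumed and the stack is empty.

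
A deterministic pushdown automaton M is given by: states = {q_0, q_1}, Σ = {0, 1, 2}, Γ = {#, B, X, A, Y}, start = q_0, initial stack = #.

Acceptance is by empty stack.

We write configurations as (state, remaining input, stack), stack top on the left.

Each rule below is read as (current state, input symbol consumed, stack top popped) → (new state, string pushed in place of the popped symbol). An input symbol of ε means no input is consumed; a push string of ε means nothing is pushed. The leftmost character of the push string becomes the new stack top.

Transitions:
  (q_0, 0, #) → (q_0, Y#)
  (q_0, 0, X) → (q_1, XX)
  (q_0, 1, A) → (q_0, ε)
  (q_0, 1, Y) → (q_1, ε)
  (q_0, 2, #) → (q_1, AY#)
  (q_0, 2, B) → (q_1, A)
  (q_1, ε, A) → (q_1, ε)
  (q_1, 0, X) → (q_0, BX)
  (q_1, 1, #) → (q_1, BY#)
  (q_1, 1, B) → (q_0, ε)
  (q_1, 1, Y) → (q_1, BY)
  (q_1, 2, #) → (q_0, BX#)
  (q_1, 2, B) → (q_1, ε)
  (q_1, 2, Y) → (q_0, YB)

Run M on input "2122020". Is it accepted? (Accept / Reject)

Reject

(q_0, 2122020, #) ⊢ (q_1, 122020, AY#) ⊢ (q_1, 122020, Y#) ⊢ (q_1, 22020, BY#) ⊢ (q_1, 2020, Y#) ⊢ (q_0, 020, YB#)
No transition applies at (q_0, 020, YB#); input not fully consumed.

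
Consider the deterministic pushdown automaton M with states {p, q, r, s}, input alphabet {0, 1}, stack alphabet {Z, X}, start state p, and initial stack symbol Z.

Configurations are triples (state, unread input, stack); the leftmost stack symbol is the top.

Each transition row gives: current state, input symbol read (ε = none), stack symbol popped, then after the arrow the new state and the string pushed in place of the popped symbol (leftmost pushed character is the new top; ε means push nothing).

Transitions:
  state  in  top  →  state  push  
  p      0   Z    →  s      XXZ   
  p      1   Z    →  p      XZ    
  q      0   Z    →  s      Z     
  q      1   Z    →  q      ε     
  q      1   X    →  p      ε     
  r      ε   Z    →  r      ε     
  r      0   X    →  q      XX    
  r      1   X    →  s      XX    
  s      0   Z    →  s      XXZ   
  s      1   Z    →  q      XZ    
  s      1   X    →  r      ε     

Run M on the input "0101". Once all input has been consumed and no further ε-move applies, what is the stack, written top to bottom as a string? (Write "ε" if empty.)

(p, 0101, Z)
  read 0, top Z: go to s, push XXZ → (s, 101, XXZ)
  read 1, top X: go to r, push ε → (r, 01, XZ)
  read 0, top X: go to q, push XX → (q, 1, XXZ)
  read 1, top X: go to p, push ε → (p, ε, XZ)
All input consumed in state p with stack XZ.

XZ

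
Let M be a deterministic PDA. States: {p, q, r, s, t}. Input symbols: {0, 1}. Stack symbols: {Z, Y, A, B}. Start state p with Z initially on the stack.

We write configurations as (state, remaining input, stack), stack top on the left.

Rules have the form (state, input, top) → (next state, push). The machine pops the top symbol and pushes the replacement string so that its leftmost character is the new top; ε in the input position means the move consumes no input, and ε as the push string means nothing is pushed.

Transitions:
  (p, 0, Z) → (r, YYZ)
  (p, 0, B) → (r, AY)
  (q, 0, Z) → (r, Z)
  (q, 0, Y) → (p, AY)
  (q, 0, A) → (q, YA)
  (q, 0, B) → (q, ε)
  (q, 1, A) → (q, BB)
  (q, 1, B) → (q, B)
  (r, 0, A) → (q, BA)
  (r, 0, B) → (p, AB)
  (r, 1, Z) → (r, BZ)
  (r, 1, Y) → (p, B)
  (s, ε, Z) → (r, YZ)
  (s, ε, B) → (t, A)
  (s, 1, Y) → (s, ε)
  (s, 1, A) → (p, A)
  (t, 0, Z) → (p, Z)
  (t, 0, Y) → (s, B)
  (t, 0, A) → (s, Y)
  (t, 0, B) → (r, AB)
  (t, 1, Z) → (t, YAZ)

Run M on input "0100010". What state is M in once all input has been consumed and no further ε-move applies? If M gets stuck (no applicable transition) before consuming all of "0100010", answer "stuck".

(p, 0100010, Z)
  read 0, top Z: go to r, push YYZ → (r, 100010, YYZ)
  read 1, top Y: go to p, push B → (p, 00010, BYZ)
  read 0, top B: go to r, push AY → (r, 0010, AYYZ)
  read 0, top A: go to q, push BA → (q, 010, BAYYZ)
  read 0, top B: go to q, push ε → (q, 10, AYYZ)
  read 1, top A: go to q, push BB → (q, 0, BBYYZ)
  read 0, top B: go to q, push ε → (q, ε, BYYZ)
All input consumed; M is in state q.

q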